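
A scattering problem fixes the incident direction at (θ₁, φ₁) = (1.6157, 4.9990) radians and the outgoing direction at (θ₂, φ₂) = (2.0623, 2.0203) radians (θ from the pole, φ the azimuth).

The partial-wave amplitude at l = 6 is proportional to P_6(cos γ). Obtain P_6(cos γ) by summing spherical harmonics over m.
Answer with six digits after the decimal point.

Term-by-term m-sum for l=6 (normalisation 4π/13 = 0.966644):
  m=-6: +0.071219-0.474859i × +0.204792+0.097558i = +0.060911-0.090299i  (running Σ = +0.060911-0.090299i)
  m=-5: -0.074033+0.010262i × +0.327957-0.263433i = -0.021576+0.022868i  (running Σ = +0.039335-0.067431i)
  m=-4: -0.143063-0.316650i × -0.070411-0.304532i = -0.086357+0.065863i  (running Σ = -0.047022-0.001568i)
  m=-3: -0.065778+0.056648i × +0.112988+0.025538i = -0.008879+0.004721i  (running Σ = -0.055901+0.003153i)
  m=-2: -0.263216-0.169912i × +0.216182-0.271869i = -0.103096+0.034828i  (running Σ = -0.158997+0.037981i)
  m=-1: -0.025799+0.087535i × -0.003348-0.006940i = +0.000694-0.000114i  (running Σ = -0.158303+0.037867i)
  m=0: -0.304478-0.000000i × +0.337699+0.000000i = -0.102822-0.000000i  (running Σ = -0.261125+0.037867i)
  m=1: +0.025799+0.087535i × +0.003348-0.006940i = +0.000694+0.000114i  (running Σ = -0.260431+0.037981i)
  m=2: -0.263216+0.169912i × +0.216182+0.271869i = -0.103096-0.034828i  (running Σ = -0.363528+0.003153i)
  m=3: +0.065778+0.056648i × -0.112988+0.025538i = -0.008879-0.004721i  (running Σ = -0.372406-0.001568i)
  m=4: -0.143063+0.316650i × -0.070411+0.304532i = -0.086357-0.065863i  (running Σ = -0.458763-0.067431i)
  m=5: +0.074033+0.010262i × -0.327957-0.263433i = -0.021576-0.022868i  (running Σ = -0.480340-0.090299i)
  m=6: +0.071219+0.474859i × +0.204792-0.097558i = +0.060911+0.090299i  (running Σ = -0.419428+0.000000i)
Accumulated sum -0.419428+0.000000i; after 4π/(2l+1) scaling, -0.405438+0.000000i ⇒ P_6 = -0.405438

-0.405438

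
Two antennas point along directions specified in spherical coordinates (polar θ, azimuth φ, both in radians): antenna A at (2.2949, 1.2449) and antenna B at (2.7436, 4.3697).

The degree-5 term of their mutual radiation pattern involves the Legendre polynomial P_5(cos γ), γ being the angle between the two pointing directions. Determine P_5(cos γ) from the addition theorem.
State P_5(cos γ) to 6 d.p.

Addition theorem: P_5(cos γ) = (4π/11) Σ_m Y*_{lm}(Ω₁) Y_{lm}(Ω₂), m = −5…5:
  term(m=-5) = -0.000443-0.000037i   from Y*(Ω₁)=+0.109288-0.006421i, Y(Ω₂)=-0.004017-0.000577i
  term(m=-4) = +0.009325+0.000627i   from Y*(Ω₁)=-0.080839+0.295295i, Y(Ω₂)=-0.006066-0.029919i
  term(m=-3) = -0.057358-0.002892i   from Y*(Ω₁)=-0.355680-0.239751i, Y(Ω₂)=+0.114651-0.069151i
  term(m=-2) = +0.072477+0.002435i   from Y*(Ω₁)=+0.158559-0.120986i, Y(Ω₂)=+0.281489+0.230144i
  term(m=-1) = +0.139732+0.002347i   from Y*(Ω₁)=-0.084454-0.249905i, Y(Ω₂)=-0.178019+0.498981i
  term(m=+0) = -0.030248+0.000000i   from Y*(Ω₁)=+0.277866-0.000000i, Y(Ω₂)=-0.108859+0.000000i
  term(m=+1) = +0.139732-0.002347i   from Y*(Ω₁)=+0.084454-0.249905i, Y(Ω₂)=+0.178019+0.498981i
  term(m=+2) = +0.072477-0.002435i   from Y*(Ω₁)=+0.158559+0.120986i, Y(Ω₂)=+0.281489-0.230144i
  term(m=+3) = -0.057358+0.002892i   from Y*(Ω₁)=+0.355680-0.239751i, Y(Ω₂)=-0.114651-0.069151i
  term(m=+4) = +0.009325-0.000627i   from Y*(Ω₁)=-0.080839-0.295295i, Y(Ω₂)=-0.006066+0.029919i
  term(m=+5) = -0.000443+0.000037i   from Y*(Ω₁)=-0.109288-0.006421i, Y(Ω₂)=+0.004017-0.000577i
Σ over m = +0.297219-0.000000i; ×(4π/11) → +0.339542-0.000000i. Real part: 0.339542

0.339542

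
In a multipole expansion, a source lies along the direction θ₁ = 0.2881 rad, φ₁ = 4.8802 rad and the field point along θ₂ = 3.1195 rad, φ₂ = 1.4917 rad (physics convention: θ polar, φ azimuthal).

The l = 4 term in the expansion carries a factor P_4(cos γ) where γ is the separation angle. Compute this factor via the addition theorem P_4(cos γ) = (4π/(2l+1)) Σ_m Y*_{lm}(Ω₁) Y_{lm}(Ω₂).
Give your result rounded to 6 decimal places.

Summing Y*_{l m}(θ₁,φ₁)·Y_{l m}(θ₂,φ₂) over m ∈ [−4, 4]; prefactor 4π/(2·4+1) = 1.396263:
  term(m=-4) = +0.000000+0.000000i   from Y*(Ω₁)=+0.002258+0.001794i, Y(Ω₂)=+0.000000+0.000000i
  term(m=-3) = +0.000000+0.000000i   from Y*(Ω₁)=-0.013280+0.024112i, Y(Ω₂)=+0.000003-0.000013i
  term(m=-2) = +0.000127+0.000068i   from Y*(Ω₁)=-0.138586-0.048342i, Y(Ω₂)=-0.000967-0.000154i
  term(m=-1) = +0.017925+0.004518i   from Y*(Ω₁)=+0.073939-0.436466i, Y(Ω₂)=-0.003299+0.041627i
  term(m=+0) = +0.446433+0.000000i   from Y*(Ω₁)=+0.528810-0.000000i, Y(Ω₂)=+0.844220+0.000000i
  term(m=+1) = +0.017925-0.004518i   from Y*(Ω₁)=-0.073939-0.436466i, Y(Ω₂)=+0.003299+0.041627i
  term(m=+2) = +0.000127-0.000068i   from Y*(Ω₁)=-0.138586+0.048342i, Y(Ω₂)=-0.000967+0.000154i
  term(m=+3) = +0.000000-0.000000i   from Y*(Ω₁)=+0.013280+0.024112i, Y(Ω₂)=-0.000003-0.000013i
  term(m=+4) = +0.000000-0.000000i   from Y*(Ω₁)=+0.002258-0.001794i, Y(Ω₂)=+0.000000-0.000000i
Accumulated sum +0.482536-0.000000i; after 4π/(2l+1) scaling, +0.673747-0.000000i ⇒ P_4 = 0.673747

0.673747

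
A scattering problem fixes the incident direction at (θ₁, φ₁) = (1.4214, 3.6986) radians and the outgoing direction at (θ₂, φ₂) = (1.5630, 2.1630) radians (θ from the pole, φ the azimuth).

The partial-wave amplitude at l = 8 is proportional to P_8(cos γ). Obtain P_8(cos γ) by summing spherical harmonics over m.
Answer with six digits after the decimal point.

Term-by-term m-sum for l=8 (normalisation 4π/17 = 0.739198):
  m=-8: Y*=-0.11948 - 0.45585j  Y=0.01301 + 0.51514j  product 0.23327 - 0.06748j
  m=-7: Y*=0.20615 + 0.19494j  Y=-0.01356 - 0.00863j  product -0.00111 - 0.00442j
  m=-6: Y*=0.23029 + 0.04679j  Y=-0.34460 + 0.15044j  product -0.08640 + 0.01852j
  m=-5: Y*=-0.28609 + 0.10656j  Y=0.00341 - 0.01870j  product 0.00102 + 0.00571j
  m=-4: Y*=-0.09009 + 0.11675j  Y=-0.24180 - 0.23577j  product 0.04931 - 0.00699j
  m=-3: Y*=0.03073 - 0.30559j  Y=0.01999 - 0.00417j  product -0.00066 - 0.00624j
  m=-2: Y*=-0.04696 - 0.09555j  Y=0.12130 - 0.29815j  product -0.03418 + 0.00241j
  m=-1: Y*=0.25965 + 0.16171j  Y=0.01174 + 0.01744j  product 0.00023 + 0.00643j
  m=+0: Y*=0.09412 + 0.00000j  Y=0.31734 + 0.00000j  product 0.02987 + 0.00000j
  m=+1: Y*=-0.25965 + 0.16171j  Y=-0.01174 + 0.01744j  product 0.00023 - 0.00643j
  m=+2: Y*=-0.04696 + 0.09555j  Y=0.12130 + 0.29815j  product -0.03418 - 0.00241j
  m=+3: Y*=-0.03073 - 0.30559j  Y=-0.01999 - 0.00417j  product -0.00066 + 0.00624j
  m=+4: Y*=-0.09009 - 0.11675j  Y=-0.24180 + 0.23577j  product 0.04931 + 0.00699j
  m=+5: Y*=0.28609 + 0.10656j  Y=-0.00341 - 0.01870j  product 0.00102 - 0.00571j
  m=+6: Y*=0.23029 - 0.04679j  Y=-0.34460 - 0.15044j  product -0.08640 - 0.01852j
  m=+7: Y*=-0.20615 + 0.19494j  Y=0.01356 - 0.00863j  product -0.00111 + 0.00442j
  m=+8: Y*=-0.11948 + 0.45585j  Y=0.01301 - 0.51514j  product 0.23327 + 0.06748j
Total Σ_m = 0.35282 + 0.00000j. Multiply by 0.739198: 0.26080 + 0.00000j. P_8(cos γ) = 0.260801

0.260801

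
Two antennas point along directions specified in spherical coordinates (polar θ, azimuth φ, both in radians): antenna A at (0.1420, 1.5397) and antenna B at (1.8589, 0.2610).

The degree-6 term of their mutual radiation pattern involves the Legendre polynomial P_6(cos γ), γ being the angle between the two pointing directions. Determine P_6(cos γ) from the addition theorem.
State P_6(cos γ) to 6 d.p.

Summing Y*_{l m}(θ₁,φ₁)·Y_{l m}(θ₂,φ₂) over m ∈ [−6, 6]; prefactor 4π/(2·6+1) = 0.966644:
  term(m=-6) = 0.00000 + 0.00000j   from Y*(Ω₁)=-0.00000 + 0.00000j, Y(Ω₂)=0.00180 - 0.37527j
  term(m=-5) = -0.00004 - 0.00000j   from Y*(Ω₁)=0.00001 + 0.00009j, Y(Ω₂)=-0.10120 + 0.37172j
  term(m=-4) = -0.00002 + 0.00004j   from Y*(Ω₁)=0.00139 - 0.00017j, Y(Ω₂)=-0.01697 + 0.02917j
  term(m=-3) = -0.00376 - 0.00314j   from Y*(Ω₁)=-0.00132 - 0.01416j, Y(Ω₂)=0.24419 - 0.24303j
  term(m=-2) = 0.00584 - 0.00386j   from Y*(Ω₁)=-0.09800 + 0.00610j, Y(Ω₂)=-0.06179 + 0.03554j
  term(m=-1) = -0.03799 - 0.12635j   from Y*(Ω₁)=0.01309 + 0.42068j, Y(Ω₂)=-0.30286 + 0.08089j
  term(m=+0) = 0.07984 + 0.00000j   from Y*(Ω₁)=0.81273 + 0.00000j, Y(Ω₂)=0.09824 + 0.00000j
  term(m=+1) = -0.03799 + 0.12635j   from Y*(Ω₁)=-0.01309 + 0.42068j, Y(Ω₂)=0.30286 + 0.08089j
  term(m=+2) = 0.00584 + 0.00386j   from Y*(Ω₁)=-0.09800 - 0.00610j, Y(Ω₂)=-0.06179 - 0.03554j
  term(m=+3) = -0.00376 + 0.00314j   from Y*(Ω₁)=0.00132 - 0.01416j, Y(Ω₂)=-0.24419 - 0.24303j
  term(m=+4) = -0.00002 - 0.00004j   from Y*(Ω₁)=0.00139 + 0.00017j, Y(Ω₂)=-0.01697 - 0.02917j
  term(m=+5) = -0.00004 + 0.00000j   from Y*(Ω₁)=-0.00001 + 0.00009j, Y(Ω₂)=0.10120 + 0.37172j
  term(m=+6) = 0.00000 - 0.00000j   from Y*(Ω₁)=-0.00000 - 0.00000j, Y(Ω₂)=0.00180 + 0.37527j
Accumulated sum 0.00790 - 0.00000j; after 4π/(2l+1) scaling, 0.00763 - 0.00000j ⇒ P_6 = 0.007632

0.007632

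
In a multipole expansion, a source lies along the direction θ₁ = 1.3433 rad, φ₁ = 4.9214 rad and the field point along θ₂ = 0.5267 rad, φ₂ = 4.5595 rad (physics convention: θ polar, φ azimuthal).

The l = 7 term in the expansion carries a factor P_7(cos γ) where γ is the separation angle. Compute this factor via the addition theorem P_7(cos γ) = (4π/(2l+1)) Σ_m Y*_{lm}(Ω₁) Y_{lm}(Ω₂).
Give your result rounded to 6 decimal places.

Addition theorem: P_7(cos γ) = (4π/15) Σ_m Y*_{lm}(Ω₁) Y_{lm}(Ω₂), m = −7…7:
  m=-7: -0.41412 + 0.04478j × 0.00356 - 0.00195j = -0.00139 + 0.00097j  (running Σ = -0.00139 + 0.00097j)
  m=-6: -0.11238 - 0.34286j × -0.01587 - 0.02072j = -0.00532 + 0.00777j  (running Σ = -0.00671 + 0.00873j)
  m=-5: -0.09435 + 0.05474j × -0.07104 + 0.07408j = 0.00265 - 0.01088j  (running Σ = -0.00406 - 0.00215j)
  m=-4: -0.23378 - 0.25874j × 0.22271 + 0.15617j = -0.01166 - 0.09413j  (running Σ = -0.01572 - 0.09628j)
  m=-3: -0.00076 + 0.00106j × 0.20868 - 0.42261j = 0.00029 + 0.00054j  (running Σ = -0.01543 - 0.09574j)
  m=-2: -0.29919 - 0.13290j × -0.41253 - 0.13023j = 0.10612 + 0.09379j  (running Σ = 0.09069 - 0.00195j)
  m=-1: 0.00830 - 0.03913j × 0.00740 - 0.04801j = -0.00182 - 0.00069j  (running Σ = 0.08887 - 0.00264j)
  m=0: -0.31900 + 0.00000j × -0.44713 + 0.00000j = 0.14263 + 0.00000j  (running Σ = 0.23150 - 0.00264j)
  m=1: -0.00830 - 0.03913j × -0.00740 - 0.04801j = -0.00182 + 0.00069j  (running Σ = 0.22969 - 0.00195j)
  m=2: -0.29919 + 0.13290j × -0.41253 + 0.13023j = 0.10612 - 0.09379j  (running Σ = 0.33580 - 0.09574j)
  m=3: 0.00076 + 0.00106j × -0.20868 - 0.42261j = 0.00029 - 0.00054j  (running Σ = 0.33609 - 0.09628j)
  m=4: -0.23378 + 0.25874j × 0.22271 - 0.15617j = -0.01166 + 0.09413j  (running Σ = 0.32443 - 0.00215j)
  m=5: 0.09435 + 0.05474j × 0.07104 + 0.07408j = 0.00265 + 0.01088j  (running Σ = 0.32708 + 0.00873j)
  m=6: -0.11238 + 0.34286j × -0.01587 + 0.02072j = -0.00532 - 0.00777j  (running Σ = 0.32176 + 0.00097j)
  m=7: 0.41412 + 0.04478j × -0.00356 - 0.00195j = -0.00139 - 0.00097j  (running Σ = 0.32037 + 0.00000j)
Σ over m = 0.32037 + 0.00000j; ×(4π/15) → 0.26839 + 0.00000j. Real part: 0.268395

0.268395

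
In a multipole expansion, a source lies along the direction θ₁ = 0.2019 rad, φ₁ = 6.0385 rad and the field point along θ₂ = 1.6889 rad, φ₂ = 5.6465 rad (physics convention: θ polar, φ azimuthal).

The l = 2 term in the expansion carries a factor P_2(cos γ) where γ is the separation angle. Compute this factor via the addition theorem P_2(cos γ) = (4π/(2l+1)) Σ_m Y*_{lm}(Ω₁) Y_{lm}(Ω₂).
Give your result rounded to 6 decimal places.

-0.492942

Summing Y*_{l m}(θ₁,φ₁)·Y_{l m}(θ₂,φ₂) over m ∈ [−2, 2]; prefactor 4π/(2·2+1) = 2.513274:
  m=-2: Y*=+0.013710-0.007302i  Y=+0.111630+0.364187i  product +0.004190+0.004178i
  m=-1: Y*=+0.147252-0.036767i  Y=-0.072684-0.053743i  product -0.012679-0.005241i
  m=+0: Y*=+0.592735-0.000000i  Y=-0.302255+0.000000i  product -0.179157+0.000000i
  m=+1: Y*=-0.147252-0.036767i  Y=+0.072684-0.053743i  product -0.012679+0.005241i
  m=+2: Y*=+0.013710+0.007302i  Y=+0.111630-0.364187i  product +0.004190-0.004178i
Σ over m = -0.196136+0.000000i; ×(4π/5) → -0.492942+0.000000i. Real part: -0.492942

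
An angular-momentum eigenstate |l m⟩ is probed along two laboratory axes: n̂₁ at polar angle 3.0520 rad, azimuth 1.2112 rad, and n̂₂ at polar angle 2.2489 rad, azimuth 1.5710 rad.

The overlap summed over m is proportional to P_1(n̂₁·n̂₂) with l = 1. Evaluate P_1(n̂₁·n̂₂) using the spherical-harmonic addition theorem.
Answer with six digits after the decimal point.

Term-by-term m-sum for l=1 (normalisation 4π/3 = 4.188790):
  m=-1: Y*=(0.010878, 0.028935)  Y=(-0.000055, -0.269058)  product (0.007785, -0.002928)
  m=+0: Y*=(-0.486643, -0.000000)  Y=(-0.306509, 0.000000)  product (0.149160, 0.000000)
  m=+1: Y*=(-0.010878, 0.028935)  Y=(0.000055, -0.269058)  product (0.007785, 0.002928)
Accumulated sum (0.164730, 0.000000); after 4π/(2l+1) scaling, (0.690018, 0.000000) ⇒ P_1 = 0.690018

0.690018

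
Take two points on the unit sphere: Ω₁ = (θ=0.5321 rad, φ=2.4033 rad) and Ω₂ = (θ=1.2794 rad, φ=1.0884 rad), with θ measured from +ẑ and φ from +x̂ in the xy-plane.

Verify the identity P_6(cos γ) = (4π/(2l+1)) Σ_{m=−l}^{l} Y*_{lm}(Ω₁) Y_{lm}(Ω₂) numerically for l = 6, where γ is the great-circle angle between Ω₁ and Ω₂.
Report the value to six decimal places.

0.254811

Summing Y*_{l m}(θ₁,φ₁)·Y_{l m}(θ₂,φ₂) over m ∈ [−6, 6]; prefactor 4π/(2·6+1) = 0.966644:
  [-6]  conj(Y_{6,-6})(Ω₁) = -0.002298+0.007911i ; Y_{6,-6}(Ω₂) = +0.361728-0.091292i ; Δ = -0.000109+0.003072i
  [-5]  conj(Y_{6,-5})(Ω₁) = +0.041328-0.025331i ; Y_{6,-5}(Ω₂) = +0.258380+0.288946i ; Δ = +0.017998+0.005397i
  [-4]  conj(Y_{6,-4})(Ω₁) = -0.166453-0.031740i ; Y_{6,-4}(Ω₂) = +0.009713-0.025901i ; Δ = -0.002439+0.004003i
  [-3]  conj(Y_{6,-3})(Ω₁) = +0.227504+0.302972i ; Y_{6,-3}(Ω₂) = +0.341432-0.042420i ; Δ = +0.090529+0.093794i
  [-2]  conj(Y_{6,-2})(Ω₁) = +0.045987-0.486687i ; Y_{6,-2}(Ω₂) = +0.044395+0.064063i ; Δ = +0.033220-0.018660i
  [-1]  conj(Y_{6,-1})(Ω₁) = -0.122566+0.111530i ; Y_{6,-1}(Ω₂) = +0.144560-0.276056i ; Δ = +0.013071+0.049958i
  [+0]  conj(Y_{6,0})(Ω₁) = -0.390209-0.000000i ; Y_{6,0}(Ω₂) = +0.104908+0.000000i ; Δ = -0.040936-0.000000i
  [+1]  conj(Y_{6,1})(Ω₁) = +0.122566+0.111530i ; Y_{6,1}(Ω₂) = -0.144560-0.276056i ; Δ = +0.013071-0.049958i
  [+2]  conj(Y_{6,2})(Ω₁) = +0.045987+0.486687i ; Y_{6,2}(Ω₂) = +0.044395-0.064063i ; Δ = +0.033220+0.018660i
  [+3]  conj(Y_{6,3})(Ω₁) = -0.227504+0.302972i ; Y_{6,3}(Ω₂) = -0.341432-0.042420i ; Δ = +0.090529-0.093794i
  [+4]  conj(Y_{6,4})(Ω₁) = -0.166453+0.031740i ; Y_{6,4}(Ω₂) = +0.009713+0.025901i ; Δ = -0.002439-0.004003i
  [+5]  conj(Y_{6,5})(Ω₁) = -0.041328-0.025331i ; Y_{6,5}(Ω₂) = -0.258380+0.288946i ; Δ = +0.017998-0.005397i
  [+6]  conj(Y_{6,6})(Ω₁) = -0.002298-0.007911i ; Y_{6,6}(Ω₂) = +0.361728+0.091292i ; Δ = -0.000109-0.003072i
Σ over m = +0.263604+0.000000i; ×(4π/13) → +0.254811+0.000000i. Real part: 0.254811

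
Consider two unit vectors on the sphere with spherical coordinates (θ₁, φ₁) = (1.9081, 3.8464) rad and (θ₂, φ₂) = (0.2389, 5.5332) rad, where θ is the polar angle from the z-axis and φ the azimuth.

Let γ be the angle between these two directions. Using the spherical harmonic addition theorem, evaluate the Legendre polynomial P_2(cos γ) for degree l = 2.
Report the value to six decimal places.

-0.318980

Term-by-term m-sum for l=2 (normalisation 4π/5 = 2.513274):
  m=-2: Y*=+0.055202+0.339510i  Y=+0.001531+0.021575i  product -0.007241+0.001711i
  m=-1: Y*=+0.183779+0.156311i  Y=+0.129964+0.121070i  product +0.004960+0.042565i
  m=+0: Y*=-0.211763-0.000000i  Y=+0.577801+0.000000i  product -0.122357-0.000000i
  m=+1: Y*=-0.183779+0.156311i  Y=-0.129964+0.121070i  product +0.004960-0.042565i
  m=+2: Y*=+0.055202-0.339510i  Y=+0.001531-0.021575i  product -0.007241-0.001711i
Total Σ_m = -0.126918-0.000000i. Multiply by 2.513274: -0.318980-0.000000i. P_2(cos γ) = -0.318980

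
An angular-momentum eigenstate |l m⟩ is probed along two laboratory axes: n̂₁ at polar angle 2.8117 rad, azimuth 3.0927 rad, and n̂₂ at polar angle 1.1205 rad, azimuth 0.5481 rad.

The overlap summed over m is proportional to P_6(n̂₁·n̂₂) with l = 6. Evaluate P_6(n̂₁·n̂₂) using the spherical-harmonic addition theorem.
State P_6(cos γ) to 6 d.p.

0.025601

Summing Y*_{l m}(θ₁,φ₁)·Y_{l m}(θ₂,φ₂) over m ∈ [−6, 6]; prefactor 4π/(2·6+1) = 0.966644:
  m=-6: 0.00053 - 0.00016j × -0.25450 + 0.03769j = -0.00013 + 0.00006j  (running Σ = -0.00013 + 0.00006j)
  m=-5: 0.00548 - 0.00137j × -0.39665 - 0.16821j = -0.00240 - 0.00038j  (running Σ = -0.00253 - 0.00032j)
  m=-4: 0.03409 - 0.00675j × -0.14794 - 0.20652j = -0.00644 - 0.00604j  (running Σ = -0.00897 - 0.00636j)
  m=-3: 0.14187 - 0.02096j × 0.01392 + 0.18907j = 0.00594 + 0.02653j  (running Σ = -0.00303 + 0.02017j)
  m=-2: 0.38526 - 0.03779j × -0.14785 + 0.28779j = -0.04609 + 0.11646j  (running Σ = -0.04912 + 0.13663j)
  m=-1: 0.57829 - 0.02830j × 0.06907 - 0.04217j = 0.03875 - 0.02634j  (running Σ = -0.01037 + 0.11029j)
  m=0: 0.14405 + 0.00000j × 0.32782 + 0.00000j = 0.04722 + 0.00000j  (running Σ = 0.03685 + 0.11029j)
  m=1: -0.57829 - 0.02830j × -0.06907 - 0.04217j = 0.03875 + 0.02634j  (running Σ = 0.07560 + 0.13663j)
  m=2: 0.38526 + 0.03779j × -0.14785 - 0.28779j = -0.04609 - 0.11646j  (running Σ = 0.02952 + 0.02017j)
  m=3: -0.14187 - 0.02096j × -0.01392 + 0.18907j = 0.00594 - 0.02653j  (running Σ = 0.03546 - 0.00636j)
  m=4: 0.03409 + 0.00675j × -0.14794 + 0.20652j = -0.00644 + 0.00604j  (running Σ = 0.02902 - 0.00032j)
  m=5: -0.00548 - 0.00137j × 0.39665 - 0.16821j = -0.00240 + 0.00038j  (running Σ = 0.02661 + 0.00006j)
  m=6: 0.00053 + 0.00016j × -0.25450 - 0.03769j = -0.00013 - 0.00006j  (running Σ = 0.02648 - 0.00000j)
Accumulated sum 0.02648 - 0.00000j; after 4π/(2l+1) scaling, 0.02560 - 0.00000j ⇒ P_6 = 0.025601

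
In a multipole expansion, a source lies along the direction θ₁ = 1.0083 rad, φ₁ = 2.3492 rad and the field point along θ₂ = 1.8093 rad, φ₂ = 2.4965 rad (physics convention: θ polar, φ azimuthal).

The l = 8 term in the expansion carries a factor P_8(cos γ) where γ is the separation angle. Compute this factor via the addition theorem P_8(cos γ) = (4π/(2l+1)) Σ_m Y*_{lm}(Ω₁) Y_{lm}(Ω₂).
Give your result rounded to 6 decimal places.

0.315981

Term-by-term m-sum for l=8 (normalisation 4π/17 = 0.739198):
  m=-8: Y*=0.13494 - 0.00756j  Y=0.17757 - 0.36915j  product 0.02117 - 0.05116j
  m=-7: Y*=-0.25250 - 0.22891j  Y=-0.07787 - 0.39070j  product -0.06977 + 0.11648j
  m=-6: Y*=0.01890 + 0.45011j  Y=0.03847 + 0.03436j  product -0.01474 + 0.01797j
  m=-5: Y*=0.16219 - 0.17396j  Y=0.35865 + 0.03015j  product 0.06342 - 0.05750j
  m=-4: Y*=0.19687 - 0.00551j  Y=0.06349 - 0.03991j  product 0.01228 - 0.00821j
  m=-3: Y*=-0.25237 - 0.24200j  Y=-0.11273 + 0.29546j  product 0.09995 - 0.04729j
  m=-2: Y*=-0.00035 - 0.02498j  Y=0.03553 + 0.12327j  product 0.00307 - 0.00093j
  m=-1: Y*=-0.24367 + 0.24710j  Y=-0.23344 - 0.17566j  product 0.10029 - 0.01488j
  m=+0: Y*=0.02694 + 0.00000j  Y=-0.14324 + 0.00000j  product -0.00386 + 0.00000j
  m=+1: Y*=0.24367 + 0.24710j  Y=0.23344 - 0.17566j  product 0.10029 + 0.01488j
  m=+2: Y*=-0.00035 + 0.02498j  Y=0.03553 - 0.12327j  product 0.00307 + 0.00093j
  m=+3: Y*=0.25237 - 0.24200j  Y=0.11273 + 0.29546j  product 0.09995 + 0.04729j
  m=+4: Y*=0.19687 + 0.00551j  Y=0.06349 + 0.03991j  product 0.01228 + 0.00821j
  m=+5: Y*=-0.16219 - 0.17396j  Y=-0.35865 + 0.03015j  product 0.06342 + 0.05750j
  m=+6: Y*=0.01890 - 0.45011j  Y=0.03847 - 0.03436j  product -0.01474 - 0.01797j
  m=+7: Y*=0.25250 - 0.22891j  Y=0.07787 - 0.39070j  product -0.06977 - 0.11648j
  m=+8: Y*=0.13494 + 0.00756j  Y=0.17757 + 0.36915j  product 0.02117 + 0.05116j
Σ over m = 0.42747 + 0.00000j; ×(4π/17) → 0.31598 + 0.00000j. Real part: 0.315981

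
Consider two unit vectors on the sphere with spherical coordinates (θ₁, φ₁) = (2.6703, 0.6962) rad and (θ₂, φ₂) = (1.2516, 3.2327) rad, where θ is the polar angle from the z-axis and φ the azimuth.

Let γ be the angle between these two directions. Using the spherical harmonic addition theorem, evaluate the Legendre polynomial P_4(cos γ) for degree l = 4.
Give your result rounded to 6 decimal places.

-0.425518

Addition theorem: P_4(cos γ) = (4π/9) Σ_m Y*_{lm}(Ω₁) Y_{lm}(Ω₂), m = −4…4:
  term(m=-4) = -0.00508 + 0.00447j   from Y*(Ω₁)=-0.01762 + 0.00657j, Y(Ω₂)=0.33605 - 0.12819j
  term(m=-3) = -0.00850 + 0.03405j   from Y*(Ω₁)=0.05167 - 0.09070j, Y(Ω₂)=-0.32373 + 0.09075j
  term(m=-2) = -0.01039 - 0.02755j   from Y*(Ω₁)=0.05577 + 0.30927j, Y(Ω₂)=-0.09215 + 0.01698j
  term(m=-1) = -0.13109 - 0.09067j   from Y*(Ω₁)=-0.37547 - 0.31383j, Y(Ω₂)=0.32436 - 0.02963j
  term(m=+0) = 0.00535 + 0.00000j   from Y*(Ω₁)=0.13132 + 0.00000j, Y(Ω₂)=0.04075 + 0.00000j
  term(m=+1) = -0.13109 + 0.09067j   from Y*(Ω₁)=0.37547 - 0.31383j, Y(Ω₂)=-0.32436 - 0.02963j
  term(m=+2) = -0.01039 + 0.02755j   from Y*(Ω₁)=0.05577 - 0.30927j, Y(Ω₂)=-0.09215 - 0.01698j
  term(m=+3) = -0.00850 - 0.03405j   from Y*(Ω₁)=-0.05167 - 0.09070j, Y(Ω₂)=0.32373 + 0.09075j
  term(m=+4) = -0.00508 - 0.00447j   from Y*(Ω₁)=-0.01762 - 0.00657j, Y(Ω₂)=0.33605 + 0.12819j
Total Σ_m = -0.30475 + 0.00000j. Multiply by 1.396263: -0.42552 + 0.00000j. P_4(cos γ) = -0.425518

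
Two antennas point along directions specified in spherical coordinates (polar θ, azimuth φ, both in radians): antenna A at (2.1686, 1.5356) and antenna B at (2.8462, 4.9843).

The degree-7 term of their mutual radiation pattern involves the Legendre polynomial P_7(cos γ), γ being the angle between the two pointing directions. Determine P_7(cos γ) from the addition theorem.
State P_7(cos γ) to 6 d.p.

Addition theorem: P_7(cos γ) = (4π/15) Σ_m Y*_{lm}(Ω₁) Y_{lm}(Ω₂), m = −7…7:
  m=-7: Y*=(-0.032149, -0.127838)  Y=(-0.000084, 0.000029)  product (0.000006, 0.000010)
  m=-6: Y*=(0.328380, -0.070396)  Y=(-0.000066, -0.001088)  product (-0.000098, -0.000352)
  m=-5: Y*=(0.077286, 0.434628)  Y=(0.008175, 0.001753)  product (-0.000130, 0.003689)
  m=-4: Y*=(-0.213438, 0.030249)  Y=(-0.020845, 0.039733)  product (0.003247, -0.009111)
  m=-3: Y*=(0.023426, 0.221035)  Y=(-0.123997, -0.116693)  product (0.022889, -0.030141)
  m=-2: Y*=(-0.329828, 0.023256)  Y=(0.370289, -0.223891)  product (-0.116925, 0.082457)
  m=-1: Y*=(0.003214, 0.091273)  Y=(0.163884, 0.587785)  product (-0.053122, 0.016847)
  m=+0: Y*=(-0.341310, -0.000000)  Y=(-0.111024, 0.000000)  product (0.037894, 0.000000)
  m=+1: Y*=(-0.003214, 0.091273)  Y=(-0.163884, 0.587785)  product (-0.053122, -0.016847)
  m=+2: Y*=(-0.329828, -0.023256)  Y=(0.370289, 0.223891)  product (-0.116925, -0.082457)
  m=+3: Y*=(-0.023426, 0.221035)  Y=(0.123997, -0.116693)  product (0.022889, 0.030141)
  m=+4: Y*=(-0.213438, -0.030249)  Y=(-0.020845, -0.039733)  product (0.003247, 0.009111)
  m=+5: Y*=(-0.077286, 0.434628)  Y=(-0.008175, 0.001753)  product (-0.000130, -0.003689)
  m=+6: Y*=(0.328380, 0.070396)  Y=(-0.000066, 0.001088)  product (-0.000098, 0.000352)
  m=+7: Y*=(0.032149, -0.127838)  Y=(0.000084, 0.000029)  product (0.000006, -0.000010)
Total Σ_m = (-0.250374, -0.000000). Multiply by 0.837758: (-0.209753, -0.000000). P_7(cos γ) = -0.209753

-0.209753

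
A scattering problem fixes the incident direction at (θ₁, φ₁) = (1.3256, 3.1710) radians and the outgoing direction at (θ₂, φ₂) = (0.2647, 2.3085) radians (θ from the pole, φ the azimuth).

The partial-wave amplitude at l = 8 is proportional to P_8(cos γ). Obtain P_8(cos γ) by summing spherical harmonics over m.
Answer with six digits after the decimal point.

-0.267525

Expand P_8 via completeness: Σ_{m} conj(Y_{8,m}) at Ω₁ times Y_{8,m} at Ω₂ —
  term(m=-8) = 0.00000 + 0.00000j   from Y*(Ω₁)=0.39313 + 0.09423j, Y(Ω₂)=0.00001 + 0.00000j
  term(m=-7) = 0.00007 - 0.00002j   from Y*(Ω₁)=-0.39609 - 0.08271j, Y(Ω₂)=-0.00015 + 0.00007j
  term(m=-6) = -0.00003 + 0.00005j   from Y*(Ω₁)=-0.03586 - 0.00639j, Y(Ω₂)=0.00044 - 0.00150j
  term(m=-5) = 0.00147 + 0.00349j   from Y*(Ω₁)=0.35499 + 0.05258j, Y(Ω₂)=0.00549 + 0.00902j
  term(m=-4) = 0.00460 + 0.00147j   from Y*(Ω₁)=-0.09116 - 0.01077j, Y(Ω₂)=-0.05164 - 0.00997j
  term(m=-3) = -0.05029 + 0.03112j   from Y*(Ω₁)=-0.30915 - 0.02734j, Y(Ω₂)=0.15259 - 0.11416j
  term(m=-2) = -0.01044 + 0.06715j   from Y*(Ω₁)=0.14462 + 0.00852j, Y(Ω₂)=-0.04468 + 0.46695j
  term(m=-1) = -0.11868 - 0.13855j   from Y*(Ω₁)=0.28390 + 0.00835j, Y(Ω₂)=-0.43201 - 0.47532j
  term(m=+0) = -0.01532 + 0.00000j   from Y*(Ω₁)=-0.15960 + 0.00000j, Y(Ω₂)=0.09601 + 0.00000j
  term(m=+1) = -0.11868 + 0.13855j   from Y*(Ω₁)=-0.28390 + 0.00835j, Y(Ω₂)=0.43201 - 0.47532j
  term(m=+2) = -0.01044 - 0.06715j   from Y*(Ω₁)=0.14462 - 0.00852j, Y(Ω₂)=-0.04468 - 0.46695j
  term(m=+3) = -0.05029 - 0.03112j   from Y*(Ω₁)=0.30915 - 0.02734j, Y(Ω₂)=-0.15259 - 0.11416j
  term(m=+4) = 0.00460 - 0.00147j   from Y*(Ω₁)=-0.09116 + 0.01077j, Y(Ω₂)=-0.05164 + 0.00997j
  term(m=+5) = 0.00147 - 0.00349j   from Y*(Ω₁)=-0.35499 + 0.05258j, Y(Ω₂)=-0.00549 + 0.00902j
  term(m=+6) = -0.00003 - 0.00005j   from Y*(Ω₁)=-0.03586 + 0.00639j, Y(Ω₂)=0.00044 + 0.00150j
  term(m=+7) = 0.00007 + 0.00002j   from Y*(Ω₁)=0.39609 - 0.08271j, Y(Ω₂)=0.00015 + 0.00007j
  term(m=+8) = 0.00000 - 0.00000j   from Y*(Ω₁)=0.39313 - 0.09423j, Y(Ω₂)=0.00001 - 0.00000j
Σ over m = -0.36191 + 0.00000j; ×(4π/17) → -0.26753 + 0.00000j. Real part: -0.267525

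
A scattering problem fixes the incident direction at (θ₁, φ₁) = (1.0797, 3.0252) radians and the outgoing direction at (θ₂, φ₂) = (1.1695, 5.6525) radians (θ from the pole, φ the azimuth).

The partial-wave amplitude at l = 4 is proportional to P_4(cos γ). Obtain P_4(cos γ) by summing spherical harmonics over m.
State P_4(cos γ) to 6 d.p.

Summing Y*_{l m}(θ₁,φ₁)·Y_{l m}(θ₂,φ₂) over m ∈ [−4, 4]; prefactor 4π/(2·4+1) = 1.396263:
  term(m=-4) = -0.03975 + 0.07517j   from Y*(Ω₁)=0.23910 - 0.12013j, Y(Ω₂)=-0.25886 + 0.18435j
  term(m=-3) = -0.00431 - 0.15432j   from Y*(Ω₁)=-0.38033 + 0.13848j, Y(Ω₂)=-0.12043 + 0.36189j
  term(m=-2) = 0.00144 + 0.00239j   from Y*(Ω₁)=0.14093 - 0.03341j, Y(Ω₂)=0.00587 + 0.01837j
  term(m=-1) = -0.08124 - 0.04590j   from Y*(Ω₁)=0.28201 - 0.03297j, Y(Ω₂)=-0.26543 - 0.19380j
  term(m=+0) = 0.01656 + 0.00000j   from Y*(Ω₁)=-0.20531 + 0.00000j, Y(Ω₂)=-0.08067 + 0.00000j
  term(m=+1) = -0.08124 + 0.04590j   from Y*(Ω₁)=-0.28201 - 0.03297j, Y(Ω₂)=0.26543 - 0.19380j
  term(m=+2) = 0.00144 - 0.00239j   from Y*(Ω₁)=0.14093 + 0.03341j, Y(Ω₂)=0.00587 - 0.01837j
  term(m=+3) = -0.00431 + 0.15432j   from Y*(Ω₁)=0.38033 + 0.13848j, Y(Ω₂)=0.12043 + 0.36189j
  term(m=+4) = -0.03975 - 0.07517j   from Y*(Ω₁)=0.23910 + 0.12013j, Y(Ω₂)=-0.25886 - 0.18435j
Total Σ_m = -0.23116 + 0.00000j. Multiply by 1.396263: -0.32275 + 0.00000j. P_4(cos γ) = -0.322754

-0.322754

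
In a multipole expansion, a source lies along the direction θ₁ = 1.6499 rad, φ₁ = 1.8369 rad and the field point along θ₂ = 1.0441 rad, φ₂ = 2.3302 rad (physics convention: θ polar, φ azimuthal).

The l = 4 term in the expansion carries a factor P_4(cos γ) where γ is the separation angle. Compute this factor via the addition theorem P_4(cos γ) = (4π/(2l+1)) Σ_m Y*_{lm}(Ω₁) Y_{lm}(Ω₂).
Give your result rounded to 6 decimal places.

Summing Y*_{l m}(θ₁,φ₁)·Y_{l m}(θ₂,φ₂) over m ∈ [−4, 4]; prefactor 4π/(2·4+1) = 1.396263:
  m=-4: +0.211963+0.382179i × -0.245809-0.025651i = -0.042299-0.099380i  (running Σ = -0.042299-0.099380i)
  m=-3: -0.070174+0.068384i × +0.308940-0.264157i = -0.003615+0.039664i  (running Σ = -0.045914-0.059717i)
  m=-2: +0.273934+0.161316i × -0.009988+0.191938i = -0.033699+0.050967i  (running Σ = -0.079613-0.008749i)
  m=-1: -0.028972+0.106294i × +0.174263+0.183567i = -0.024561+0.013205i  (running Σ = -0.104174+0.004455i)
  m=0: +0.297684-0.000000i × -0.248156+0.000000i = -0.073872+0.000000i  (running Σ = -0.178046+0.004455i)
  m=1: +0.028972+0.106294i × -0.174263+0.183567i = -0.024561-0.013205i  (running Σ = -0.202607-0.008749i)
  m=2: +0.273934-0.161316i × -0.009988-0.191938i = -0.033699-0.050967i  (running Σ = -0.236306-0.059717i)
  m=3: +0.070174+0.068384i × -0.308940-0.264157i = -0.003615-0.039664i  (running Σ = -0.239921-0.099380i)
  m=4: +0.211963-0.382179i × -0.245809+0.025651i = -0.042299+0.099380i  (running Σ = -0.282220+0.000000i)
Total Σ_m = -0.282220+0.000000i. Multiply by 1.396263: -0.394054+0.000000i. P_4(cos γ) = -0.394054

-0.394054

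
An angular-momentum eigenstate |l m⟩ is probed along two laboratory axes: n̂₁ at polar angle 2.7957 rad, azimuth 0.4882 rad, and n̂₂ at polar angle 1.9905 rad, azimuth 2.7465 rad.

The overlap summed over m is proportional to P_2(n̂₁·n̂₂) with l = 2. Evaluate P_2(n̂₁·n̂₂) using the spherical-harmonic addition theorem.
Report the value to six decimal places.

-0.447618

Expand P_2 via completeness: Σ_{m} conj(Y_{2,m}) at Ω₁ times Y_{2,m} at Ω₂ —
  m=-2: (0.024865, 0.036785) × (0.226690, 0.228871) = (-0.002783, 0.014030)  (running Σ = (-0.002783, 0.014030))
  m=-1: (-0.217623, -0.115575) × (0.265336, 0.110651) = (-0.044955, -0.054746)  (running Σ = (-0.047737, -0.040717))
  m=0: (0.522024, -0.000000) × (-0.158281, 0.000000) = (-0.082627, 0.000000)  (running Σ = (-0.130364, -0.040717))
  m=1: (0.217623, -0.115575) × (-0.265336, 0.110651) = (-0.044955, 0.054746)  (running Σ = (-0.175319, 0.014030))
  m=2: (0.024865, -0.036785) × (0.226690, -0.228871) = (-0.002783, -0.014030)  (running Σ = (-0.178101, 0.000000))
Accumulated sum (-0.178101, 0.000000); after 4π/(2l+1) scaling, (-0.447618, 0.000000) ⇒ P_2 = -0.447618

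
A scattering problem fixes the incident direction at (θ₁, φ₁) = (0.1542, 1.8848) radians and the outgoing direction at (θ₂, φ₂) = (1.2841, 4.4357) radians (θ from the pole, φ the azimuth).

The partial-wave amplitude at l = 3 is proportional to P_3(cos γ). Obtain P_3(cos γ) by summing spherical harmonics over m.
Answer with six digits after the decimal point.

Expand P_3 via completeness: Σ_{m} conj(Y_{3,m}) at Ω₁ times Y_{3,m} at Ω₂ —
  term(m=-3) = 0.00011 - 0.00055j   from Y*(Ω₁)=0.00122 - 0.00089j, Y(Ω₂)=0.27172 - 0.24847j
  term(m=-2) = 0.00240 + 0.00586j   from Y*(Ω₁)=-0.01928 - 0.01400j, Y(Ω₂)=-0.22621 - 0.13974j
  term(m=-1) = 0.02978 + 0.01997j   from Y*(Ω₁)=-0.05952 + 0.18327j, Y(Ω₂)=0.05082 - 0.17897j
  term(m=+0) = -0.19043 + 0.00000j   from Y*(Ω₁)=0.69400 + 0.00000j, Y(Ω₂)=-0.27439 + 0.00000j
  term(m=+1) = 0.02978 - 0.01997j   from Y*(Ω₁)=0.05952 + 0.18327j, Y(Ω₂)=-0.05082 - 0.17897j
  term(m=+2) = 0.00240 - 0.00586j   from Y*(Ω₁)=-0.01928 + 0.01400j, Y(Ω₂)=-0.22621 + 0.13974j
  term(m=+3) = 0.00011 + 0.00055j   from Y*(Ω₁)=-0.00122 - 0.00089j, Y(Ω₂)=-0.27172 - 0.24847j
Total Σ_m = -0.12585 - 0.00000j. Multiply by 1.795196: -0.22592 - 0.00000j. P_3(cos γ) = -0.225920

-0.225920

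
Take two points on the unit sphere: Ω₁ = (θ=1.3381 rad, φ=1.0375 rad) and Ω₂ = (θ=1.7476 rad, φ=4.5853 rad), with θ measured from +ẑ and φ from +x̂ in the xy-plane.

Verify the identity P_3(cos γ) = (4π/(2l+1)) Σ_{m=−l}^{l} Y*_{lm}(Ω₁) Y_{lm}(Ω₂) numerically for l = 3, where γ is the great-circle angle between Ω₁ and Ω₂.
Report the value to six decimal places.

Addition theorem: P_3(cos γ) = (4π/7) Σ_m Y*_{lm}(Ω₁) Y_{lm}(Ω₂), m = −3…3:
  [-3]  conj(Y_{3,-3})(Ω₁) = -0.38423 + 0.01118j ; Y_{3,-3}(Ω₂) = 0.14810 - 0.36943j ; Δ = -0.05277 + 0.14360j
  [-2]  conj(Y_{3,-2})(Ω₁) = -0.10780 + 0.19537j ; Y_{3,-2}(Ω₂) = 0.16859 + 0.04380j ; Δ = -0.02673 + 0.02822j
  [-1]  conj(Y_{3,-1})(Ω₁) = -0.11736 - 0.19880j ; Y_{3,-1}(Ω₂) = 0.03409 - 0.26676j ; Δ = -0.05703 + 0.02453j
  [+0]  conj(Y_{3,0})(Ω₁) = -0.23528 + 0.00000j ; Y_{3,0}(Ω₂) = 0.18675 + 0.00000j ; Δ = -0.04394 + 0.00000j
  [+1]  conj(Y_{3,1})(Ω₁) = 0.11736 - 0.19880j ; Y_{3,1}(Ω₂) = -0.03409 - 0.26676j ; Δ = -0.05703 - 0.02453j
  [+2]  conj(Y_{3,2})(Ω₁) = -0.10780 - 0.19537j ; Y_{3,2}(Ω₂) = 0.16859 - 0.04380j ; Δ = -0.02673 - 0.02822j
  [+3]  conj(Y_{3,3})(Ω₁) = 0.38423 + 0.01118j ; Y_{3,3}(Ω₂) = -0.14810 - 0.36943j ; Δ = -0.05277 - 0.14360j
Σ over m = -0.31702 + 0.00000j; ×(4π/7) → -0.56911 + 0.00000j. Real part: -0.569107

-0.569107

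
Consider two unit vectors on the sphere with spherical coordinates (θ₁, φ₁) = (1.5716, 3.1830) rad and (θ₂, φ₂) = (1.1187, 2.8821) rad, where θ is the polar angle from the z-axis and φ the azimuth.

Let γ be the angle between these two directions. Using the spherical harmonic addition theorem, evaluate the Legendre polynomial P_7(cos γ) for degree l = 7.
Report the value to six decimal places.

-0.404116

Summing Y*_{l m}(θ₁,φ₁)·Y_{l m}(θ₂,φ₂) over m ∈ [−7, 7]; prefactor 4π/(2·7+1) = 0.837758:
  m=-7: Y*=-0.47918 - 0.14292j  Y=0.05795 - 0.23115j  product -0.06080 + 0.10248j
  m=-6: Y*=-0.00146 - 0.00037j  Y=0.00599 + 0.43298j  product 0.00015 - 0.00063j
  m=-5: Y*=0.35909 + 0.07543j  Y=-0.08639 - 0.30816j  product -0.00778 - 0.11717j
  m=-4: Y*=0.00175 + 0.00029j  Y=-0.05535 - 0.09385j  product -0.00007 - 0.00018j
  m=-3: Y*=-0.32934 - 0.04112j  Y=0.25154 + 0.24809j  product -0.07264 - 0.09205j
  m=-2: Y*=-0.00188 - 0.00016j  Y=-0.03767 - 0.02152j  product 0.00007 + 0.00005j
  m=-1: Y*=0.31909 + 0.01322j  Y=-0.31750 - 0.08429j  product -0.10020 - 0.03109j
  m=+0: Y*=0.00192 + 0.00000j  Y=0.08523 + 0.00000j  product 0.00016 + 0.00000j
  m=+1: Y*=-0.31909 + 0.01322j  Y=0.31750 - 0.08429j  product -0.10020 + 0.03109j
  m=+2: Y*=-0.00188 + 0.00016j  Y=-0.03767 + 0.02152j  product 0.00007 - 0.00005j
  m=+3: Y*=0.32934 - 0.04112j  Y=-0.25154 + 0.24809j  product -0.07264 + 0.09205j
  m=+4: Y*=0.00175 - 0.00029j  Y=-0.05535 + 0.09385j  product -0.00007 + 0.00018j
  m=+5: Y*=-0.35909 + 0.07543j  Y=0.08639 - 0.30816j  product -0.00778 + 0.11717j
  m=+6: Y*=-0.00146 + 0.00037j  Y=0.00599 - 0.43298j  product 0.00015 + 0.00063j
  m=+7: Y*=0.47918 - 0.14292j  Y=-0.05795 - 0.23115j  product -0.06080 - 0.10248j
Accumulated sum -0.48238 + 0.00000j; after 4π/(2l+1) scaling, -0.40412 + 0.00000j ⇒ P_7 = -0.404116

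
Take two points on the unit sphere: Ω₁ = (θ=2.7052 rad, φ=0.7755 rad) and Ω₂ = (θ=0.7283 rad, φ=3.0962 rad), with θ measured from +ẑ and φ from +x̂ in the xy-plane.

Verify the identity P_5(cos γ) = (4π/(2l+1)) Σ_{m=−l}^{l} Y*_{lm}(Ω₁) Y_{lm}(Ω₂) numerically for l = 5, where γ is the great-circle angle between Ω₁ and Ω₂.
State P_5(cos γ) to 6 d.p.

0.214102

Addition theorem: P_5(cos γ) = (4π/11) Σ_m Y*_{lm}(Ω₁) Y_{lm}(Ω₂), m = −5…5:
  [-5]  conj(Y_{5,-5})(Ω₁) = (-0.004641, -0.004203) ; Y_{5,-5}(Ω₂) = (-0.059079, -0.013644) ; Δ = (0.000217, 0.000312)
  [-4]  conj(Y_{5,-4})(Ω₁) = (0.042421, -0.001680) ; Y_{5,-4}(Ω₂) = (0.211455, 0.038822) ; Δ = (0.009035, 0.001292)
  [-3]  conj(Y_{5,-3})(Ω₁) = (-0.114515, 0.121526) ; Y_{5,-3}(Ω₂) = (-0.405559, -0.055572) ; Δ = (0.053196, -0.042922)
  [-2]  conj(Y_{5,-2})(Ω₁) = (-0.007952, -0.401654) ; Y_{5,-2}(Ω₂) = (0.374402, 0.034084) ; Δ = (0.010713, -0.150651)
  [-1]  conj(Y_{5,-1})(Ω₁) = (0.354573, 0.347622) ; Y_{5,-1}(Ω₂) = (0.060271, 0.002738) ; Δ = (0.020419, 0.021922)
  [+0]  conj(Y_{5,0})(Ω₁) = (-0.000659, -0.000000) ; Y_{5,0}(Ω₂) = (-0.387904, 0.000000) ; Δ = (0.000256, 0.000000)
  [+1]  conj(Y_{5,1})(Ω₁) = (-0.354573, 0.347622) ; Y_{5,1}(Ω₂) = (-0.060271, 0.002738) ; Δ = (0.020419, -0.021922)
  [+2]  conj(Y_{5,2})(Ω₁) = (-0.007952, 0.401654) ; Y_{5,2}(Ω₂) = (0.374402, -0.034084) ; Δ = (0.010713, 0.150651)
  [+3]  conj(Y_{5,3})(Ω₁) = (0.114515, 0.121526) ; Y_{5,3}(Ω₂) = (0.405559, -0.055572) ; Δ = (0.053196, 0.042922)
  [+4]  conj(Y_{5,4})(Ω₁) = (0.042421, 0.001680) ; Y_{5,4}(Ω₂) = (0.211455, -0.038822) ; Δ = (0.009035, -0.001292)
  [+5]  conj(Y_{5,5})(Ω₁) = (0.004641, -0.004203) ; Y_{5,5}(Ω₂) = (0.059079, -0.013644) ; Δ = (0.000217, -0.000312)
Accumulated sum (0.187415, -0.000000); after 4π/(2l+1) scaling, (0.214102, -0.000000) ⇒ P_5 = 0.214102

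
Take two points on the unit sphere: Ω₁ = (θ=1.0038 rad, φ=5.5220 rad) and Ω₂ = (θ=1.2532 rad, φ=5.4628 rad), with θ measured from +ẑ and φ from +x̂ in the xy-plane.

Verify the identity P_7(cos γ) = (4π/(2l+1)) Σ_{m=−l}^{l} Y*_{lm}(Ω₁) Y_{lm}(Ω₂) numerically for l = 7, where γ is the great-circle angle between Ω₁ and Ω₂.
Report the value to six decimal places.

Expand P_7 via completeness: Σ_{m} conj(Y_{7,m}) at Ω₁ times Y_{7,m} at Ω₂ —
  m=-7: Y*=0.08777 + 0.12402j  Y=0.29940 - 0.17967j  product 0.04856 + 0.02136j
  m=-6: Y*=-0.05240 + 0.35817j  Y=0.08949 - 0.42004j  product 0.14576 + 0.05407j
  m=-5: Y*=-0.33929 + 0.26569j  Y=-0.04358 - 0.06229j  product 0.03134 + 0.00956j
  m=-4: Y*=-0.14900 - 0.01448j  Y=0.32016 + 0.04510j  product -0.04705 - 0.01135j
  m=-3: Y*=0.17972 + 0.20793j  Y=0.15309 - 0.12391j  product 0.05328 + 0.00956j
  m=-2: Y*=-0.01399 + 0.28859j  Y=-0.01737 + 0.24776j  product -0.07126 - 0.00848j
  m=-1: Y*=0.11897 - 0.11335j  Y=0.15954 + 0.17112j  product 0.03838 + 0.00227j
  m=+0: Y*=0.31168 + 0.00000j  Y=-0.22334 + 0.00000j  product -0.06961 + 0.00000j
  m=+1: Y*=-0.11897 - 0.11335j  Y=-0.15954 + 0.17112j  product 0.03838 - 0.00227j
  m=+2: Y*=-0.01399 - 0.28859j  Y=-0.01737 - 0.24776j  product -0.07126 + 0.00848j
  m=+3: Y*=-0.17972 + 0.20793j  Y=-0.15309 - 0.12391j  product 0.05328 - 0.00956j
  m=+4: Y*=-0.14900 + 0.01448j  Y=0.32016 - 0.04510j  product -0.04705 + 0.01135j
  m=+5: Y*=0.33929 + 0.26569j  Y=0.04358 - 0.06229j  product 0.03134 - 0.00956j
  m=+6: Y*=-0.05240 - 0.35817j  Y=0.08949 + 0.42004j  product 0.14576 - 0.05407j
  m=+7: Y*=-0.08777 + 0.12402j  Y=-0.29940 - 0.17967j  product 0.04856 - 0.02136j
Accumulated sum 0.32839 - 0.00000j; after 4π/(2l+1) scaling, 0.27511 - 0.00000j ⇒ P_7 = 0.275111

0.275111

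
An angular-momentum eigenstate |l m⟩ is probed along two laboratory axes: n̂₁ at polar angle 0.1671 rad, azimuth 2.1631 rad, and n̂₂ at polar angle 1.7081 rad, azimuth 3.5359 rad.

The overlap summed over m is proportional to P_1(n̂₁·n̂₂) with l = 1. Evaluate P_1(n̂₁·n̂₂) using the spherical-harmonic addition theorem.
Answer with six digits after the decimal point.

-0.102557

Addition theorem: P_1(cos γ) = (4π/3) Σ_m Y*_{lm}(Ω₁) Y_{lm}(Ω₂), m = −1…1:
  term(m=-1) = (0.003869, -0.019282)   from Y*(Ω₁)=(-0.032081, 0.047675), Y(Ω₂)=(-0.315980, 0.131479)
  term(m=+0) = (-0.032221, 0.000000)   from Y*(Ω₁)=(0.481797, -0.000000), Y(Ω₂)=(-0.066876, 0.000000)
  term(m=+1) = (0.003869, 0.019282)   from Y*(Ω₁)=(0.032081, 0.047675), Y(Ω₂)=(0.315980, 0.131479)
Accumulated sum (-0.024484, 0.000000); after 4π/(2l+1) scaling, (-0.102557, 0.000000) ⇒ P_1 = -0.102557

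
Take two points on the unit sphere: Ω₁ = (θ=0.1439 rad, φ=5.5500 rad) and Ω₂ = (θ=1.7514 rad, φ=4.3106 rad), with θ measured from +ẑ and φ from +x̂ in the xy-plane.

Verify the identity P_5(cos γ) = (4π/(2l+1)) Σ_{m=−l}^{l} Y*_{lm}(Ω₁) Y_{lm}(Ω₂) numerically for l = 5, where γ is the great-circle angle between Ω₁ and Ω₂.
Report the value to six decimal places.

Term-by-term m-sum for l=5 (normalisation 4π/11 = 1.142397):
  [-5]  conj(Y_{5,-5})(Ω₁) = -0.000024+0.000014i ; Y_{5,-5}(Ω₂) = -0.387204-0.181413i ; Δ = +0.000012-0.000001i
  [-4]  conj(Y_{5,-4})(Ω₁) = -0.000601-0.000127i ; Y_{5,-4}(Ω₂) = +0.008975-0.246735i ; Δ = -0.000037+0.000147i
  [-3]  conj(Y_{5,-3})(Ω₁) = -0.004689-0.006448i ; Y_{5,-3}(Ω₂) = -0.218272+0.083514i ; Δ = +0.001562+0.001016i
  [-2]  conj(Y_{5,-2})(Ω₁) = +0.006969-0.066492i ; Y_{5,-2}(Ω₂) = -0.184698-0.191539i ; Δ = -0.014023+0.010946i
  [-1]  conj(Y_{5,-1})(Ω₁) = +0.253675-0.228477i ; Y_{5,-1}(Ω₂) = -0.070251+0.165335i ; Δ = +0.019954+0.057992i
  [+0]  conj(Y_{5,0})(Ω₁) = +0.795726-0.000000i ; Y_{5,0}(Ω₂) = -0.269038+0.000000i ; Δ = -0.214081+0.000000i
  [+1]  conj(Y_{5,1})(Ω₁) = -0.253675-0.228477i ; Y_{5,1}(Ω₂) = +0.070251+0.165335i ; Δ = +0.019954-0.057992i
  [+2]  conj(Y_{5,2})(Ω₁) = +0.006969+0.066492i ; Y_{5,2}(Ω₂) = -0.184698+0.191539i ; Δ = -0.014023-0.010946i
  [+3]  conj(Y_{5,3})(Ω₁) = +0.004689-0.006448i ; Y_{5,3}(Ω₂) = +0.218272+0.083514i ; Δ = +0.001562-0.001016i
  [+4]  conj(Y_{5,4})(Ω₁) = -0.000601+0.000127i ; Y_{5,4}(Ω₂) = +0.008975+0.246735i ; Δ = -0.000037-0.000147i
  [+5]  conj(Y_{5,5})(Ω₁) = +0.000024+0.000014i ; Y_{5,5}(Ω₂) = +0.387204-0.181413i ; Δ = +0.000012+0.000001i
Σ over m = -0.199144+0.000000i; ×(4π/11) → -0.227501+0.000000i. Real part: -0.227501

-0.227501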